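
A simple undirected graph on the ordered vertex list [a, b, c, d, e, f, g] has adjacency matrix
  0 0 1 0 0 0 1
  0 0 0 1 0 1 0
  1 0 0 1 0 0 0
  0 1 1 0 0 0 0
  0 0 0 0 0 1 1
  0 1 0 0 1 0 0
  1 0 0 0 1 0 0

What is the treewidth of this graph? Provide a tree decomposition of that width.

Treewidth 2.
Bags: B1 = {b, c, d}  B2 = {b, c, f}  B3 = {c, e, f}  B4 = {c, e, g}  B5 = {a, c, g}
Tree: B1–B2, B2–B3, B3–B4, B4–B5

Each bag holds 3 vertices, so the decomposition has width 2, which upper-bounds the treewidth. Since c–d–b–f–e–g–a–c is a cycle in G, G is not acyclic. Forests are exactly the graphs of treewidth ≤ 1, so tw(G) ≥ 2. Hence tw(G) = 2 exactly.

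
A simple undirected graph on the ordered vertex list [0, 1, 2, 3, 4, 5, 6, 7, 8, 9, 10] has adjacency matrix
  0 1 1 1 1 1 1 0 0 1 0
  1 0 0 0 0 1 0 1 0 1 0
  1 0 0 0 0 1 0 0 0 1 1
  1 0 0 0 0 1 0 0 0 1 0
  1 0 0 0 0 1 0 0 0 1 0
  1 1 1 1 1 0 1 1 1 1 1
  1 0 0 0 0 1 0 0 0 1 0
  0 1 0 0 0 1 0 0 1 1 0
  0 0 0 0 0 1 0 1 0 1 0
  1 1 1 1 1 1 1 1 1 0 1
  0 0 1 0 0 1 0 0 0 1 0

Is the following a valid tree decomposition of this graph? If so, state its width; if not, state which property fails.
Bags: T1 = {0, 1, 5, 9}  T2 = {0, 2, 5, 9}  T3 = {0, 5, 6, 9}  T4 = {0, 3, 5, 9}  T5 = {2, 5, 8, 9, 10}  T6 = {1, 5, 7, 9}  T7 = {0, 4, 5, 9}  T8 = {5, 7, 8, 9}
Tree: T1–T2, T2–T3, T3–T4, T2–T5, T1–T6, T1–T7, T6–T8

No — bags containing vertex 8 are not connected in the tree.

A tree decomposition must satisfy three properties: every vertex lies in some bag; for every edge, both endpoints lie together in some bag; and for every vertex, the bags containing it form a connected subtree. Here bags containing vertex 8 are not connected in the tree, so the decomposition is invalid.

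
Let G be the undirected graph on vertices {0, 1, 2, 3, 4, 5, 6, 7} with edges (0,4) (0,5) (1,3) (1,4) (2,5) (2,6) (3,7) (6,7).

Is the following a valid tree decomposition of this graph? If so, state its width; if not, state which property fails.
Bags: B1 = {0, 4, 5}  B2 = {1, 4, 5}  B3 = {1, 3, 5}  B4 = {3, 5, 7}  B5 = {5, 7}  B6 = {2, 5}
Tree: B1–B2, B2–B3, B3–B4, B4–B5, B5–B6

No — vertex 6 appears in no bag.

A tree decomposition must satisfy three properties: every vertex lies in some bag; for every edge, both endpoints lie together in some bag; and for every vertex, the bags containing it form a connected subtree. Here vertex 6 appears in no bag, so the decomposition is invalid.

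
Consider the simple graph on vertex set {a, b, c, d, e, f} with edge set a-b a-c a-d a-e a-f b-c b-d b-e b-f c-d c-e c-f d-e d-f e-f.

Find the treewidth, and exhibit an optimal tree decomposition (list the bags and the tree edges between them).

A single bag containing all 6 vertices is trivially a valid decomposition of width 5. Conversely, {a, b, c, d, e, f} is a clique of size 6, and the vertices of any clique must share a bag in every tree decomposition; so some bag has ≥ 6 vertices and tw(G) ≥ 5. Combining the bounds, tw(G) = 5.

Treewidth 5.
One optimal decomposition is:
Bags: B1 = {a, b, c, d, e, f}
Tree: (single bag)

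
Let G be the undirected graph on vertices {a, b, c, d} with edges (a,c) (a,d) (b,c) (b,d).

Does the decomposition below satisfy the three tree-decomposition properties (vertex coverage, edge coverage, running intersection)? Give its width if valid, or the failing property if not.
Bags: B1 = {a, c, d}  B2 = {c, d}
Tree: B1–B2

A tree decomposition must satisfy three properties: every vertex lies in some bag; for every edge, both endpoints lie together in some bag; and for every vertex, the bags containing it form a connected subtree. Here vertex b appears in no bag, so the decomposition is invalid.

No — vertex b appears in no bag.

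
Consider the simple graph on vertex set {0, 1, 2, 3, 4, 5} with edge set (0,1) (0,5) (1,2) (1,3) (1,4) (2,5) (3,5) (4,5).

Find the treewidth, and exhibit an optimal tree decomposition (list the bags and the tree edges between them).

Treewidth 2.
Bags: B1 = {1, 2, 5}  B2 = {0, 1, 5}  B3 = {1, 3, 5}  B4 = {1, 4, 5}
Tree: B1–B2, B2–B3, B3–B4

Every bag has size at most 3, so the width is 3 − 1 = 2 and tw(G) ≤ 2. For the lower bound, G contains the cycle 1–2–5–0–1, so G is not a forest; only forests have treewidth ≤ 1, hence tw(G) ≥ 2. Combining the bounds, tw(G) = 2.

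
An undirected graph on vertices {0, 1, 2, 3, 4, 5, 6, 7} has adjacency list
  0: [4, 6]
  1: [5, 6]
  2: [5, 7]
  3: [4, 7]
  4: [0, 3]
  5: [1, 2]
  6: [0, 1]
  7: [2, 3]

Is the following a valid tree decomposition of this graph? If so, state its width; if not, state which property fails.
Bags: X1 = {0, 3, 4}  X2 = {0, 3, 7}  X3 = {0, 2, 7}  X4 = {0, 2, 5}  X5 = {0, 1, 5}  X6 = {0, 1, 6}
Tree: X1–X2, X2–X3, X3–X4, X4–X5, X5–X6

Checking the three conditions: (i) the bags cover all of {0, 1, 2, 3, 4, 5, 6, 7}; (ii) for each edge, some bag contains both endpoints; (iii) the bags containing any fixed vertex form a subtree. All hold, so the decomposition is valid with width 3 − 1 = 2.

Yes; width 2.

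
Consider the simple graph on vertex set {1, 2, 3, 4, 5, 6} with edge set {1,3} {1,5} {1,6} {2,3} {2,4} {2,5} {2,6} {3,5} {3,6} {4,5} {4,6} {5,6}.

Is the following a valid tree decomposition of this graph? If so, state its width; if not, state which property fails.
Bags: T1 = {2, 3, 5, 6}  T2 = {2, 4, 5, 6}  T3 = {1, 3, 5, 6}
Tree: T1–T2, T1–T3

Yes; width 3.

Checking the three conditions: (i) the bags cover all of {1, 2, 3, 4, 5, 6}; (ii) for each edge, some bag contains both endpoints; (iii) the bags containing any fixed vertex form a subtree. All hold, so the decomposition is valid with width 4 − 1 = 3.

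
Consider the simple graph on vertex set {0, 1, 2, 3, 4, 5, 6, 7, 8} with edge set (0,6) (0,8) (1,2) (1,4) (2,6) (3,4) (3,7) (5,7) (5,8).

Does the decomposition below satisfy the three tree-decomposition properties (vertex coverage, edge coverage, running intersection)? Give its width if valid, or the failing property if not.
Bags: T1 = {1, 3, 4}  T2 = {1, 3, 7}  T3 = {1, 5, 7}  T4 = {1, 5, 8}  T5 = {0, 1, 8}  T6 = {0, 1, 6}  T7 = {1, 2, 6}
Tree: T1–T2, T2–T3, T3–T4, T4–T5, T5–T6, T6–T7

Checking the three conditions: (i) the bags cover all of {0, 1, 2, 3, 4, 5, 6, 7, 8}; (ii) for each edge, some bag contains both endpoints; (iii) the bags containing any fixed vertex form a subtree. All hold, so the decomposition is valid with width 3 − 1 = 2.

Yes; width 2.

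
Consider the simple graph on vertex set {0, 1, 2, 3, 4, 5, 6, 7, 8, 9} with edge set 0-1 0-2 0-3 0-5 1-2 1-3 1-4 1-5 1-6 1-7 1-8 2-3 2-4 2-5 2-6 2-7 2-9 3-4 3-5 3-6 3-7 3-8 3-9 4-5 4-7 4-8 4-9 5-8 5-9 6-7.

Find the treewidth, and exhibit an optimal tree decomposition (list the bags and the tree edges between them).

Each bag holds 5 vertices, so the decomposition has width 4, which upper-bounds the treewidth. For the lower bound, the 5 vertices {1, 3, 4, 5, 8} are pairwise adjacent, and any tree decomposition puts a clique entirely inside one bag — forcing width ≥ 4. The upper and lower bounds meet at 4, so that is the treewidth.

Treewidth 4.
Bags: B1 = {0, 1, 2, 3, 5}  B2 = {1, 2, 3, 4, 5}  B3 = {1, 2, 3, 4, 7}  B4 = {1, 3, 4, 5, 8}  B5 = {1, 2, 3, 6, 7}  B6 = {2, 3, 4, 5, 9}
Tree: B1–B2, B2–B3, B2–B4, B3–B5, B2–B6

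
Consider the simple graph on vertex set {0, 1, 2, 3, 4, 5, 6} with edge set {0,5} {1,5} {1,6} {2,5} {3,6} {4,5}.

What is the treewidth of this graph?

A width-1 tree decomposition is:
Bags: B1 = {1, 5}  B2 = {4, 5}  B3 = {1, 6}  B4 = {2, 5}  B5 = {0, 5}  B6 = {3, 6}
Tree: B1–B2, B1–B3, B2–B4, B1–B5, B3–B6
The largest bag has 2 vertices, giving width 1; this decomposition certifies tw(G) ≤ 1. Any graph with an edge has treewidth ≥ 1, and G has the edge 1–5. The upper and lower bounds meet at 1, so that is the treewidth.

1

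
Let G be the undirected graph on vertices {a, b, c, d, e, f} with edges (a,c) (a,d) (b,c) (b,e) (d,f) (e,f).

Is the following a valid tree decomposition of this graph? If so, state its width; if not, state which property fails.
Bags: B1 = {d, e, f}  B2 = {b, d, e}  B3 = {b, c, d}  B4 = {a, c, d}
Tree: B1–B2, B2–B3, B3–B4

Vertex coverage: the bags together contain {a, b, c, d, e, f}, the full vertex set. Edge coverage: each edge of G has both endpoints in at least one bag. Running intersection: for every vertex, the bags containing it form a connected subtree. All three properties hold, so this is a valid tree decomposition of width max|bag| − 1 = 2, and hence tw(G) ≤ 2.

Yes; width 2.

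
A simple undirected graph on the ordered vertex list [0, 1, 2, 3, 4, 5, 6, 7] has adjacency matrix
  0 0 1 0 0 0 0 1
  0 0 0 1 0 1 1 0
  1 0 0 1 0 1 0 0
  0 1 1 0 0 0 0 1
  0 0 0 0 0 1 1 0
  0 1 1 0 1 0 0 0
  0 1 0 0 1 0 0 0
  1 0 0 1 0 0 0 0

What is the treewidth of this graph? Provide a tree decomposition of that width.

The largest bag has 3 vertices, giving width 2; this decomposition certifies tw(G) ≤ 2. The edges 0–7–3–2–0 form a cycle, so G is not a tree and its treewidth is at least 2. Therefore the treewidth is 2.

Treewidth 2.
One optimal decomposition is:
Bags: B1 = {0, 2, 7}  B2 = {2, 3, 7}  B3 = {2, 3, 5}  B4 = {1, 3, 5}  B5 = {1, 4, 5}  B6 = {1, 4, 6}
Tree: B1–B2, B2–B3, B3–B4, B4–B5, B5–B6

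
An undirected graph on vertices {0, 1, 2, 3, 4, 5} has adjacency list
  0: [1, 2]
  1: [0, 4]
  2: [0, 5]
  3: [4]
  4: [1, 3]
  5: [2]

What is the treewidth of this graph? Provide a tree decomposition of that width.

Treewidth 1.
One optimal decomposition is:
Bags: B1 = {3, 4}  B2 = {1, 4}  B3 = {0, 1}  B4 = {0, 2}  B5 = {2, 5}
Tree: B1–B2, B2–B3, B3–B4, B4–B5

The largest bag has 2 vertices, giving width 1; this decomposition certifies tw(G) ≤ 1. Since G has at least one edge (e.g. 3–4), it is not an edgeless graph, so tw(G) ≥ 1. Combining the bounds, tw(G) = 1.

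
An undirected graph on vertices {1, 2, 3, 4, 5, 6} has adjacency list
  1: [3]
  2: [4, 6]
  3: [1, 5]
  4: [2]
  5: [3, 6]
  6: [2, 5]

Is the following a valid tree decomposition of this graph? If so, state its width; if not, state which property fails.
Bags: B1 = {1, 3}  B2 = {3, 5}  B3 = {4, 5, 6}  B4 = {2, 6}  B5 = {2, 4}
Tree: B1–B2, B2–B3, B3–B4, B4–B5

No — bags containing vertex 4 are not connected in the tree.

A tree decomposition must satisfy three properties: every vertex lies in some bag; for every edge, both endpoints lie together in some bag; and for every vertex, the bags containing it form a connected subtree. Here bags containing vertex 4 are not connected in the tree, so the decomposition is invalid.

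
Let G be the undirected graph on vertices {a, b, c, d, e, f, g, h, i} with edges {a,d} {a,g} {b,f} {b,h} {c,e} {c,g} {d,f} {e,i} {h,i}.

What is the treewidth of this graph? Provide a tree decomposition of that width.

Every bag has size at most 3, so the width is 3 − 1 = 2 and tw(G) ≤ 2. Since e–i–h–b–f–d–a–g–c–e is a cycle in G, G is not acyclic. Forests are exactly the graphs of treewidth ≤ 1, so tw(G) ≥ 2. Therefore the treewidth is 2.

Treewidth 2.
Bags: B1 = {e, h, i}  B2 = {b, e, h}  B3 = {b, e, f}  B4 = {d, e, f}  B5 = {a, d, e}  B6 = {a, e, g}  B7 = {c, e, g}
Tree: B1–B2, B2–B3, B3–B4, B4–B5, B5–B6, B6–B7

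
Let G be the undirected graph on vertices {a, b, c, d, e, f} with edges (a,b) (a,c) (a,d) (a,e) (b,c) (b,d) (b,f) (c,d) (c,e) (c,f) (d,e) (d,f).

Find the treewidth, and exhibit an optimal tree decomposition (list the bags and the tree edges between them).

The largest bag has 4 vertices, giving width 3; this decomposition certifies tw(G) ≤ 3. On the other hand G contains the 4-clique {b, c, d, f}. A clique must lie in a single bag of any decomposition, so no decomposition can have width below 3. Combining the bounds, tw(G) = 3.

Treewidth 3.
One optimal decomposition is:
Bags: B1 = {a, b, c, d}  B2 = {a, c, d, e}  B3 = {b, c, d, f}
Tree: B1–B2, B1–B3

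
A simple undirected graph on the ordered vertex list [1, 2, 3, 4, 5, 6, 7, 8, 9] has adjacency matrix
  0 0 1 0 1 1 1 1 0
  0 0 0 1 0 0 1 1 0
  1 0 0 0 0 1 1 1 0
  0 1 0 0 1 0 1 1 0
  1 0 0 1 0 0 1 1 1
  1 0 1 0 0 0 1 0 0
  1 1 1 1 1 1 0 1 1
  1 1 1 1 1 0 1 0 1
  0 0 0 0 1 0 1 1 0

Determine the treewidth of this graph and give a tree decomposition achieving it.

Each bag holds 4 vertices, so the decomposition has width 3, which upper-bounds the treewidth. Conversely, {2, 4, 7, 8} is a clique of size 4, and the vertices of any clique must share a bag in every tree decomposition; so some bag has ≥ 4 vertices and tw(G) ≥ 3. Combining the bounds, tw(G) = 3.

Treewidth 3.
Bags: B1 = {1, 3, 7, 8}  B2 = {1, 3, 6, 7}  B3 = {1, 5, 7, 8}  B4 = {5, 7, 8, 9}  B5 = {4, 5, 7, 8}  B6 = {2, 4, 7, 8}
Tree: B1–B2, B1–B3, B3–B4, B3–B5, B5–B6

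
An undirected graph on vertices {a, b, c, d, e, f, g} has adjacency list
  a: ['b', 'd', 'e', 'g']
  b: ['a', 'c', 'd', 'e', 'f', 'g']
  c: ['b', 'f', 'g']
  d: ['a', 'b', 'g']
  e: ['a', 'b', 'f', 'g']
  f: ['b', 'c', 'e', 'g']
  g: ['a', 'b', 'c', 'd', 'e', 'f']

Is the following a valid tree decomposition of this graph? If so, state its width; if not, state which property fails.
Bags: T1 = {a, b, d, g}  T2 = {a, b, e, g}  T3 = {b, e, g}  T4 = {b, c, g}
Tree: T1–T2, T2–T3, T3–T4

No — vertex f appears in no bag.

A tree decomposition must satisfy three properties: every vertex lies in some bag; for every edge, both endpoints lie together in some bag; and for every vertex, the bags containing it form a connected subtree. Here vertex f appears in no bag, so the decomposition is invalid.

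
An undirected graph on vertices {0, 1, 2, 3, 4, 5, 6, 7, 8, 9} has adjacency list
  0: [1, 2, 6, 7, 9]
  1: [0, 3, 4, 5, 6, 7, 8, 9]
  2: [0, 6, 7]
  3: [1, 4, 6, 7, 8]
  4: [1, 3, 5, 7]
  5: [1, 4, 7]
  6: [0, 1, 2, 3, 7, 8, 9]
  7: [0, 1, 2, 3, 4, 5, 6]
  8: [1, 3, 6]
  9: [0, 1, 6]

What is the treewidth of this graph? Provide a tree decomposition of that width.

Treewidth 3.
Bags: B1 = {1, 3, 6, 7}  B2 = {0, 1, 6, 7}  B3 = {0, 2, 6, 7}  B4 = {0, 1, 6, 9}  B5 = {1, 3, 4, 7}  B6 = {1, 4, 5, 7}  B7 = {1, 3, 6, 8}
Tree: B1–B2, B2–B3, B2–B4, B1–B5, B5–B6, B1–B7

The largest bag has 4 vertices, giving width 3; this decomposition certifies tw(G) ≤ 3. On the other hand G contains the 4-clique {1, 3, 4, 7}. A clique must lie in a single bag of any decomposition, so no decomposition can have width below 3. Hence tw(G) = 3 exactly.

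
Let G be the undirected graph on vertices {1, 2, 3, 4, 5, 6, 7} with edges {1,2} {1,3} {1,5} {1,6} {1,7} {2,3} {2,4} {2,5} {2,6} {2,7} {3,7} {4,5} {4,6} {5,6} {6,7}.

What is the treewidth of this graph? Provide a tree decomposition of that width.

Treewidth 3.
One optimal decomposition is:
Bags: B1 = {1, 2, 3, 7}  B2 = {1, 2, 6, 7}  B3 = {1, 2, 5, 6}  B4 = {2, 4, 5, 6}
Tree: B1–B2, B2–B3, B3–B4

Each bag holds 4 vertices, so the decomposition has width 3, which upper-bounds the treewidth. For the lower bound, the 4 vertices {1, 2, 3, 7} are pairwise adjacent, and any tree decomposition puts a clique entirely inside one bag — forcing width ≥ 3. Hence tw(G) = 3 exactly.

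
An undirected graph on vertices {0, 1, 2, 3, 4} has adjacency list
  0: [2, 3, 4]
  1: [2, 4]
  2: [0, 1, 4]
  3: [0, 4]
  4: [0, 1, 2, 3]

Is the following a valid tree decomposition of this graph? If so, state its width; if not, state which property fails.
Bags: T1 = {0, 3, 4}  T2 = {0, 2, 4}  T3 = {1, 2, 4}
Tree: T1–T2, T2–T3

Yes; width 2.

Checking the three conditions: (i) the bags cover all of {0, 1, 2, 3, 4}; (ii) for each edge, some bag contains both endpoints; (iii) the bags containing any fixed vertex form a subtree. All hold, so the decomposition is valid with width 3 − 1 = 2.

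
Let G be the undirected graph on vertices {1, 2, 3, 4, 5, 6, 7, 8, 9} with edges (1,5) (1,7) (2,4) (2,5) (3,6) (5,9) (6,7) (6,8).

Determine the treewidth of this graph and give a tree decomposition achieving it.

Each bag holds 2 vertices, so the decomposition has width 1, which upper-bounds the treewidth. G has an edge, so its treewidth is at least 1. Hence tw(G) = 1 exactly.

Treewidth 1.
One optimal decomposition is:
Bags: B1 = {2, 5}  B2 = {1, 5}  B3 = {5, 9}  B4 = {1, 7}  B5 = {2, 4}  B6 = {6, 7}  B7 = {3, 6}  B8 = {6, 8}
Tree: B1–B2, B2–B3, B2–B4, B1–B5, B4–B6, B6–B7, B7–B8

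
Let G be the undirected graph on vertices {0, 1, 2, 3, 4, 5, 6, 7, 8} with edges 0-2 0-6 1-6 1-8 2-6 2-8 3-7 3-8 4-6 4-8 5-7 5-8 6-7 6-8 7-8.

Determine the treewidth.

A width-2 tree decomposition is:
Bags: B1 = {6, 7, 8}  B2 = {4, 6, 8}  B3 = {2, 6, 8}  B4 = {5, 7, 8}  B5 = {3, 7, 8}  B6 = {1, 6, 8}  B7 = {0, 2, 6}
Tree: B1–B2, B1–B3, B1–B4, B1–B5, B1–B6, B3–B7
Every bag has size at most 3, so the width is 3 − 1 = 2 and tw(G) ≤ 2. On the other hand G contains the 3-clique {0, 2, 6}. A clique must lie in a single bag of any decomposition, so no decomposition can have width below 2. Hence tw(G) = 2 exactly.

2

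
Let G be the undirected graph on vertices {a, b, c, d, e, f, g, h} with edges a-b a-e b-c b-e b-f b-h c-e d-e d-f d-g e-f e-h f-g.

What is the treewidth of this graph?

2

A width-2 tree decomposition is:
Bags: B1 = {a, b, e}  B2 = {b, e, f}  B3 = {d, e, f}  B4 = {b, e, h}  B5 = {d, f, g}  B6 = {b, c, e}
Tree: B1–B2, B2–B3, B1–B4, B3–B5, B4–B6
Each bag holds 3 vertices, so the decomposition has width 2, which upper-bounds the treewidth. Conversely, {d, f, g} is a clique of size 3, and the vertices of any clique must share a bag in every tree decomposition; so some bag has ≥ 3 vertices and tw(G) ≥ 2. The upper and lower bounds meet at 2, so that is the treewidth.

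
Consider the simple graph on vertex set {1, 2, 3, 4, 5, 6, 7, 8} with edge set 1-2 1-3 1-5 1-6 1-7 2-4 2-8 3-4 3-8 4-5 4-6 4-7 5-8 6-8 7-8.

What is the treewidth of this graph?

3

A width-3 tree decomposition is:
Bags: B1 = {1, 4, 6, 8}  B2 = {1, 4, 5, 8}  B3 = {1, 4, 7, 8}  B4 = {1, 2, 4, 8}  B5 = {1, 3, 4, 8}
Tree: B1–B2, B2–B3, B3–B4, B4–B5
Every bag has size at most 4, so the width is 4 − 1 = 3 and tw(G) ≤ 3. For the lower bound: the 4 vertex sets {1,6}, {5,8}, {4}, {7} are disjoint, each induces a connected subgraph, and every pair is joined by at least one edge of G. Contracting each set to a single vertex therefore yields K_{4} as a minor, and since treewidth is minor-monotone, tw(G) ≥ tw(K_{4}) = 3. Hence tw(G) = 3 exactly.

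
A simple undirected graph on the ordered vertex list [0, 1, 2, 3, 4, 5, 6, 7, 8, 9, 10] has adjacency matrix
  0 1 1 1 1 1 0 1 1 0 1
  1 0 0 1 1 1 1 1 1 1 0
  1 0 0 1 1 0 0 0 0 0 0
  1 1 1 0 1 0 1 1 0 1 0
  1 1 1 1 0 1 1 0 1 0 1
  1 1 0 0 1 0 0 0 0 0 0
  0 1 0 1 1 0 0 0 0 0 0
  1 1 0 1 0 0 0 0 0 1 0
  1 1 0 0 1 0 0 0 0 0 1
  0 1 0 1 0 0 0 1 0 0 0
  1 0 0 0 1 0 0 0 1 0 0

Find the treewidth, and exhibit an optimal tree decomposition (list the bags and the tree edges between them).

The largest bag has 4 vertices, giving width 3; this decomposition certifies tw(G) ≤ 3. For the lower bound, the 4 vertices {0, 1, 4, 8} are pairwise adjacent, and any tree decomposition puts a clique entirely inside one bag — forcing width ≥ 3. The upper and lower bounds meet at 3, so that is the treewidth.

Treewidth 3.
Bags: B1 = {0, 1, 3, 4}  B2 = {0, 1, 3, 7}  B3 = {0, 1, 4, 5}  B4 = {1, 3, 7, 9}  B5 = {0, 1, 4, 8}  B6 = {0, 4, 8, 10}  B7 = {1, 3, 4, 6}  B8 = {0, 2, 3, 4}
Tree: B1–B2, B1–B3, B2–B4, B1–B5, B5–B6, B1–B7, B1–B8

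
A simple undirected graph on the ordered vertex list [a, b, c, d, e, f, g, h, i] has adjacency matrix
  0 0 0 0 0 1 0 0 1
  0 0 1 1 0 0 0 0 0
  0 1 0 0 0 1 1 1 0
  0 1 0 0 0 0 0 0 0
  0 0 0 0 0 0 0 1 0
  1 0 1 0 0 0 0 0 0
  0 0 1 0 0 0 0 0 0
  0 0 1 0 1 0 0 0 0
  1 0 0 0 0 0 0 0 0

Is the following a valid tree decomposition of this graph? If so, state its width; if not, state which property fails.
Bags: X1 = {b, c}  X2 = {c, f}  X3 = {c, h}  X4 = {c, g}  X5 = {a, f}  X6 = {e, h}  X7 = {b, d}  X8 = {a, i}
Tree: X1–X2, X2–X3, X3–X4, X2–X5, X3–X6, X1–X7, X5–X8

Yes; width 1.

Checking the three conditions: (i) the bags cover all of {a, b, c, d, e, f, g, h, i}; (ii) for each edge, some bag contains both endpoints; (iii) the bags containing any fixed vertex form a subtree. All hold, so the decomposition is valid with width 2 − 1 = 1.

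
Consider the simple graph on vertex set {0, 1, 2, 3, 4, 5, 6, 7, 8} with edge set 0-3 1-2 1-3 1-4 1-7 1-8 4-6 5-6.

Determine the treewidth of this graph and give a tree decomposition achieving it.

Treewidth 1.
Bags: B1 = {1, 8}  B2 = {1, 4}  B3 = {4, 6}  B4 = {1, 7}  B5 = {1, 3}  B6 = {0, 3}  B7 = {5, 6}  B8 = {1, 2}
Tree: B1–B2, B2–B3, B1–B4, B2–B5, B5–B6, B3–B7, B2–B8

Each bag holds 2 vertices, so the decomposition has width 1, which upper-bounds the treewidth. G has an edge, so its treewidth is at least 1. Hence tw(G) = 1 exactly.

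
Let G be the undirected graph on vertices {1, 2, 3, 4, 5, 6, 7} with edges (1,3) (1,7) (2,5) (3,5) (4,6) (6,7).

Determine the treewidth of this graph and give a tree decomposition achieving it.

Treewidth 1.
One such decomposition:
Bags: B1 = {2, 5}  B2 = {3, 5}  B3 = {1, 3}  B4 = {1, 7}  B5 = {6, 7}  B6 = {4, 6}
Tree: B1–B2, B2–B3, B3–B4, B4–B5, B5–B6

Each bag holds 2 vertices, so the decomposition has width 1, which upper-bounds the treewidth. Any graph with an edge has treewidth ≥ 1, and G has the edge 2–5. Hence tw(G) = 1 exactly.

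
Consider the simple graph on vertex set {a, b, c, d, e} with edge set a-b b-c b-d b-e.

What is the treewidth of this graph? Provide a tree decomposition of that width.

Treewidth 1.
Bags: B1 = {b, d}  B2 = {a, b}  B3 = {b, c}  B4 = {b, e}
Tree: B1–B2, B1–B3, B1–B4

The largest bag has 2 vertices, giving width 1; this decomposition certifies tw(G) ≤ 1. Since G has at least one edge (e.g. d–b), it is not an edgeless graph, so tw(G) ≥ 1. Hence tw(G) = 1 exactly.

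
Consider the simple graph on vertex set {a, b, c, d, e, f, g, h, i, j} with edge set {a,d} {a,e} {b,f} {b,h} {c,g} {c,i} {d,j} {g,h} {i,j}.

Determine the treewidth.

A width-1 tree decomposition is:
Bags: B1 = {a, e}  B2 = {a, d}  B3 = {d, j}  B4 = {i, j}  B5 = {c, i}  B6 = {c, g}  B7 = {g, h}  B8 = {b, h}  B9 = {b, f}
Tree: B1–B2, B2–B3, B3–B4, B4–B5, B5–B6, B6–B7, B7–B8, B8–B9
Each bag holds 2 vertices, so the decomposition has width 1, which upper-bounds the treewidth. Any graph with an edge has treewidth ≥ 1, and G has the edge e–a. Combining the bounds, tw(G) = 1.

1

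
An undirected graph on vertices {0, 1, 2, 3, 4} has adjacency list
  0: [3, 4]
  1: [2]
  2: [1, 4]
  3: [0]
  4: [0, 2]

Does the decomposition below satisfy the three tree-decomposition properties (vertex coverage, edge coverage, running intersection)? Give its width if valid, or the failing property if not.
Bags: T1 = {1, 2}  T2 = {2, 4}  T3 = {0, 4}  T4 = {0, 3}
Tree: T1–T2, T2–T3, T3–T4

Every vertex of G appears in some bag (union = {0, 1, 2, 3, 4}); every edge is covered by a bag; and for each vertex v the set of bags containing v is connected in the bag tree. The decomposition is therefore valid. The largest bag has 2 vertices, so the width is 1.

Yes; width 1.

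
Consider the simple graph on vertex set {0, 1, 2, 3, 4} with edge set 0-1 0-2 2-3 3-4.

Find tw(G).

1

A width-1 tree decomposition is:
Bags: B1 = {0, 1}  B2 = {0, 2}  B3 = {2, 3}  B4 = {3, 4}
Tree: B1–B2, B2–B3, B3–B4
Each bag holds 2 vertices, so the decomposition has width 1, which upper-bounds the treewidth. Since G has at least one edge (e.g. 1–0), it is not an edgeless graph, so tw(G) ≥ 1. Combining the bounds, tw(G) = 1.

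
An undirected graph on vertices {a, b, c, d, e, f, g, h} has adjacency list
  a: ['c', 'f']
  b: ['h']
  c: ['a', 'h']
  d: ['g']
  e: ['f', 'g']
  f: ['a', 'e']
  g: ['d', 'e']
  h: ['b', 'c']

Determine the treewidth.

1

A width-1 tree decomposition is:
Bags: B1 = {b, h}  B2 = {c, h}  B3 = {a, c}  B4 = {a, f}  B5 = {e, f}  B6 = {e, g}  B7 = {d, g}
Tree: B1–B2, B2–B3, B3–B4, B4–B5, B5–B6, B6–B7
Every bag has size at most 2, so the width is 2 − 1 = 1 and tw(G) ≤ 1. Since G has at least one edge (e.g. b–h), it is not an edgeless graph, so tw(G) ≥ 1. Hence tw(G) = 1 exactly.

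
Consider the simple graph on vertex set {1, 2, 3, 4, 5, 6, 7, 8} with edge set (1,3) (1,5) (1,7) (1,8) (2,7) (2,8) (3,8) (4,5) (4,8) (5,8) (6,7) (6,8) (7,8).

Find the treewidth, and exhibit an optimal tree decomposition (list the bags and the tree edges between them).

Each bag holds 3 vertices, so the decomposition has width 2, which upper-bounds the treewidth. Conversely, {1, 3, 8} is a clique of size 3, and the vertices of any clique must share a bag in every tree decomposition; so some bag has ≥ 3 vertices and tw(G) ≥ 2. Therefore the treewidth is 2.

Treewidth 2.
One optimal decomposition is:
Bags: B1 = {1, 3, 8}  B2 = {1, 7, 8}  B3 = {1, 5, 8}  B4 = {4, 5, 8}  B5 = {6, 7, 8}  B6 = {2, 7, 8}
Tree: B1–B2, B1–B3, B3–B4, B2–B5, B5–B6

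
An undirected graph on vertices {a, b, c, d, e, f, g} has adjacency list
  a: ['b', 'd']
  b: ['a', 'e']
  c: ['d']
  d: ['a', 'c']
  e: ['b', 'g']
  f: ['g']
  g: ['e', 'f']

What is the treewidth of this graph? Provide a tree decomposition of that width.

Treewidth 1.
Bags: B1 = {c, d}  B2 = {a, d}  B3 = {a, b}  B4 = {b, e}  B5 = {e, g}  B6 = {f, g}
Tree: B1–B2, B2–B3, B3–B4, B4–B5, B5–B6

Every bag has size at most 2, so the width is 2 − 1 = 1 and tw(G) ≤ 1. Since G has at least one edge (e.g. c–d), it is not an edgeless graph, so tw(G) ≥ 1. Therefore the treewidth is 1.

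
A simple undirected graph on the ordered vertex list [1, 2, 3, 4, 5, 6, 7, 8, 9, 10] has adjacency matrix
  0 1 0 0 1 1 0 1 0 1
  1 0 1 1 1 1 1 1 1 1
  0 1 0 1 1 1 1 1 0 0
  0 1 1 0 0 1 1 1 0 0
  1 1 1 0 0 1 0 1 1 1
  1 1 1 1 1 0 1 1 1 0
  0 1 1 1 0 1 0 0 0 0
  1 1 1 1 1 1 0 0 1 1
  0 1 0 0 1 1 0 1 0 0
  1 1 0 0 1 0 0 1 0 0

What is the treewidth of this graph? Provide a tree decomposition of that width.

Treewidth 4.
Bags: B1 = {2, 3, 4, 6, 8}  B2 = {2, 3, 5, 6, 8}  B3 = {1, 2, 5, 6, 8}  B4 = {2, 3, 4, 6, 7}  B5 = {1, 2, 5, 8, 10}  B6 = {2, 5, 6, 8, 9}
Tree: B1–B2, B2–B3, B1–B4, B3–B5, B2–B6

The largest bag has 5 vertices, giving width 4; this decomposition certifies tw(G) ≤ 4. Conversely, {1, 2, 5, 8, 10} is a clique of size 5, and the vertices of any clique must share a bag in every tree decomposition; so some bag has ≥ 5 vertices and tw(G) ≥ 4. The upper and lower bounds meet at 4, so that is the treewidth.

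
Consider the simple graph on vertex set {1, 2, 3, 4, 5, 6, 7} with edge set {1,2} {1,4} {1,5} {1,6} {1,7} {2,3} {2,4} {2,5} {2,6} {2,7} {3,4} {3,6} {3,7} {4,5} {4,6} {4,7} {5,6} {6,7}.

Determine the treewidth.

A width-4 tree decomposition is:
Bags: B1 = {1, 2, 4, 5, 6}  B2 = {1, 2, 4, 6, 7}  B3 = {2, 3, 4, 6, 7}
Tree: B1–B2, B2–B3
Every bag has size at most 5, so the width is 5 − 1 = 4 and tw(G) ≤ 4. On the other hand G contains the 5-clique {1, 2, 4, 5, 6}. A clique must lie in a single bag of any decomposition, so no decomposition can have width below 4. The upper and lower bounds meet at 4, so that is the treewidth.

4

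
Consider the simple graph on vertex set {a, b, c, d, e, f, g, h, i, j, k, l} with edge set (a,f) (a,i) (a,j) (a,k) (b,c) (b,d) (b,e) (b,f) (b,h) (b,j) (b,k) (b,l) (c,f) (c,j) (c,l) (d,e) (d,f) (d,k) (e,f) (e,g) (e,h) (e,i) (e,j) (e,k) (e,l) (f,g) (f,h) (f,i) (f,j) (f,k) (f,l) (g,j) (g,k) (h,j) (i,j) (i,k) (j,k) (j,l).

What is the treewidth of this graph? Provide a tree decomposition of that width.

Treewidth 4.
One optimal decomposition is:
Bags: B1 = {b, d, e, f, k}  B2 = {b, e, f, j, k}  B3 = {e, f, i, j, k}  B4 = {e, f, g, j, k}  B5 = {b, e, f, j, l}  B6 = {b, c, f, j, l}  B7 = {a, f, i, j, k}  B8 = {b, e, f, h, j}
Tree: B1–B2, B2–B3, B2–B4, B2–B5, B5–B6, B3–B7, B5–B8

The largest bag has 5 vertices, giving width 4; this decomposition certifies tw(G) ≤ 4. On the other hand G contains the 5-clique {b, d, e, f, k}. A clique must lie in a single bag of any decomposition, so no decomposition can have width below 4. Therefore the treewidth is 4.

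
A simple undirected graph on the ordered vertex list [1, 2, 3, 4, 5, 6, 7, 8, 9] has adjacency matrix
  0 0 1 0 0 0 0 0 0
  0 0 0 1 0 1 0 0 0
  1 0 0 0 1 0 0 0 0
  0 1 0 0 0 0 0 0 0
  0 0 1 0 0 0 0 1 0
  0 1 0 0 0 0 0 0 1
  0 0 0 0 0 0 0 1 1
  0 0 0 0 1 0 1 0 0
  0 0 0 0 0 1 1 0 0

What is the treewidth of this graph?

1

A width-1 tree decomposition is:
Bags: B1 = {1, 3}  B2 = {3, 5}  B3 = {5, 8}  B4 = {7, 8}  B5 = {7, 9}  B6 = {6, 9}  B7 = {2, 6}  B8 = {2, 4}
Tree: B1–B2, B2–B3, B3–B4, B4–B5, B5–B6, B6–B7, B7–B8
The largest bag has 2 vertices, giving width 1; this decomposition certifies tw(G) ≤ 1. Any graph with an edge has treewidth ≥ 1, and G has the edge 1–3. The upper and lower bounds meet at 1, so that is the treewidth.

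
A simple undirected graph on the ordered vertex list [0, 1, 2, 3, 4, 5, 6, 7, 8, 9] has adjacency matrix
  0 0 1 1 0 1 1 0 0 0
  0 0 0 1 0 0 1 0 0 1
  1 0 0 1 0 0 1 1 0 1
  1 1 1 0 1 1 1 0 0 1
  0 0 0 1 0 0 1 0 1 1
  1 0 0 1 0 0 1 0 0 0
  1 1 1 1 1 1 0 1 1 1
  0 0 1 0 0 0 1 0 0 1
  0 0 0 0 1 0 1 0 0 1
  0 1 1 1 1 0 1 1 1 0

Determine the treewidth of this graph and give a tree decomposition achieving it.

Treewidth 3.
One such decomposition:
Bags: B1 = {0, 2, 3, 6}  B2 = {2, 3, 6, 9}  B3 = {2, 6, 7, 9}  B4 = {3, 4, 6, 9}  B5 = {1, 3, 6, 9}  B6 = {4, 6, 8, 9}  B7 = {0, 3, 5, 6}
Tree: B1–B2, B2–B3, B2–B4, B4–B5, B4–B6, B1–B7

Every bag has size at most 4, so the width is 4 − 1 = 3 and tw(G) ≤ 3. Conversely, {4, 6, 8, 9} is a clique of size 4, and the vertices of any clique must share a bag in every tree decomposition; so some bag has ≥ 4 vertices and tw(G) ≥ 3. The upper and lower bounds meet at 3, so that is the treewidth.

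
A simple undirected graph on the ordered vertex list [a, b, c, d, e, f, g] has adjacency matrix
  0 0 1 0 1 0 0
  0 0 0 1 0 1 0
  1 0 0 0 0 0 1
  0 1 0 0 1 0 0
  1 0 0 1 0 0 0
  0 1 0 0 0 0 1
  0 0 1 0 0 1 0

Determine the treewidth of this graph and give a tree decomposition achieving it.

Treewidth 2.
One such decomposition:
Bags: B1 = {b, d, e}  B2 = {a, b, e}  B3 = {a, b, c}  B4 = {b, c, g}  B5 = {b, f, g}
Tree: B1–B2, B2–B3, B3–B4, B4–B5

Each bag holds 3 vertices, so the decomposition has width 2, which upper-bounds the treewidth. For the lower bound, G contains the cycle b–d–e–a–c–g–f–b, so G is not a forest; only forests have treewidth ≤ 1, hence tw(G) ≥ 2. Combining the bounds, tw(G) = 2.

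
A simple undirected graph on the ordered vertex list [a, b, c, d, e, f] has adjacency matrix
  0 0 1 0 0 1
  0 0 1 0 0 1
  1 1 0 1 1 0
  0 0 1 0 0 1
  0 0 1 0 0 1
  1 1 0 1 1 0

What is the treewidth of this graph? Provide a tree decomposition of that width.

The largest bag has 3 vertices, giving width 2; this decomposition certifies tw(G) ≤ 2. Since c–e–f–a–c is a cycle in G, G is not acyclic. Forests are exactly the graphs of treewidth ≤ 1, so tw(G) ≥ 2. Therefore the treewidth is 2.

Treewidth 2.
One optimal decomposition is:
Bags: B1 = {c, e, f}  B2 = {a, c, f}  B3 = {c, d, f}  B4 = {b, c, f}
Tree: B1–B2, B2–B3, B3–B4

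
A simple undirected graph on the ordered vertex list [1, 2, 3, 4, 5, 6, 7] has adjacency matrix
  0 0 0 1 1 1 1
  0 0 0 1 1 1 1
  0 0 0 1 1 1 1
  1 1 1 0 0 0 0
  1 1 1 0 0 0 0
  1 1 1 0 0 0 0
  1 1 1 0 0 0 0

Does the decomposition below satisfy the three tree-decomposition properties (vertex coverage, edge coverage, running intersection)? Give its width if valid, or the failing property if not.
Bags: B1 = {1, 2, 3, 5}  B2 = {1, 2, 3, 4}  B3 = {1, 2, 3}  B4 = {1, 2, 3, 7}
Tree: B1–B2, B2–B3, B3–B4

No — vertex 6 appears in no bag.

A tree decomposition must satisfy three properties: every vertex lies in some bag; for every edge, both endpoints lie together in some bag; and for every vertex, the bags containing it form a connected subtree. Here vertex 6 appears in no bag, so the decomposition is invalid.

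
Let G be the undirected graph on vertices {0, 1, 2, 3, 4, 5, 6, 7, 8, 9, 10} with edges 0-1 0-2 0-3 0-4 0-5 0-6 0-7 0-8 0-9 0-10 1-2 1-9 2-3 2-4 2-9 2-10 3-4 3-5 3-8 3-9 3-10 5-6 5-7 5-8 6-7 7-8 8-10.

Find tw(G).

A width-3 tree decomposition is:
Bags: B1 = {0, 3, 5, 8}  B2 = {0, 3, 8, 10}  B3 = {0, 2, 3, 10}  B4 = {0, 5, 7, 8}  B5 = {0, 5, 6, 7}  B6 = {0, 2, 3, 9}  B7 = {0, 1, 2, 9}  B8 = {0, 2, 3, 4}
Tree: B1–B2, B2–B3, B1–B4, B4–B5, B3–B6, B6–B7, B3–B8
Each bag holds 4 vertices, so the decomposition has width 3, which upper-bounds the treewidth. On the other hand G contains the 4-clique {0, 1, 2, 9}. A clique must lie in a single bag of any decomposition, so no decomposition can have width below 3. Hence tw(G) = 3 exactly.

3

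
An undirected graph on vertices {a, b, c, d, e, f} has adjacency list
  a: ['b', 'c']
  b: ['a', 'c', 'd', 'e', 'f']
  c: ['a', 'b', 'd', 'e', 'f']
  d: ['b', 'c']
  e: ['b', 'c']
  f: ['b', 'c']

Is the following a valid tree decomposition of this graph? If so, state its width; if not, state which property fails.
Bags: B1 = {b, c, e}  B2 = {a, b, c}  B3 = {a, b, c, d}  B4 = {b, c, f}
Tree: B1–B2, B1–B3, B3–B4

A tree decomposition must satisfy three properties: every vertex lies in some bag; for every edge, both endpoints lie together in some bag; and for every vertex, the bags containing it form a connected subtree. Here bags containing vertex a are not connected in the tree, so the decomposition is invalid.

No — bags containing vertex a are not connected in the tree.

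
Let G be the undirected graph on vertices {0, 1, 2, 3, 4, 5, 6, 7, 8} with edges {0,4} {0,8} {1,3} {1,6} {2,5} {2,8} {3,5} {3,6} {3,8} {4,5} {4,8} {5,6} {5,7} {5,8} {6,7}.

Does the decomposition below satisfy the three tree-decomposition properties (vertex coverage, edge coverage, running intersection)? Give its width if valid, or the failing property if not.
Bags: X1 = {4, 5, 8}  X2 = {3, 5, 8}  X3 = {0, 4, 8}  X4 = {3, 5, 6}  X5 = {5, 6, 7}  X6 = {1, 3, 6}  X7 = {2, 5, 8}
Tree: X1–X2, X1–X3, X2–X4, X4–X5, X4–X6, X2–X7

Yes; width 2.

Vertex coverage: the bags together contain {0, 1, 2, 3, 4, 5, 6, 7, 8}, the full vertex set. Edge coverage: each edge of G has both endpoints in at least one bag. Running intersection: for every vertex, the bags containing it form a connected subtree. All three properties hold, so this is a valid tree decomposition of width max|bag| − 1 = 2, and hence tw(G) ≤ 2.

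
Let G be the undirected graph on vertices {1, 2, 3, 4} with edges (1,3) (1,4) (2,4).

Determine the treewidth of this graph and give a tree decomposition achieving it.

Each bag holds 2 vertices, so the decomposition has width 1, which upper-bounds the treewidth. Since G has at least one edge (e.g. 3–1), it is not an edgeless graph, so tw(G) ≥ 1. The upper and lower bounds meet at 1, so that is the treewidth.

Treewidth 1.
Bags: B1 = {1, 3}  B2 = {1, 4}  B3 = {2, 4}
Tree: B1–B2, B2–B3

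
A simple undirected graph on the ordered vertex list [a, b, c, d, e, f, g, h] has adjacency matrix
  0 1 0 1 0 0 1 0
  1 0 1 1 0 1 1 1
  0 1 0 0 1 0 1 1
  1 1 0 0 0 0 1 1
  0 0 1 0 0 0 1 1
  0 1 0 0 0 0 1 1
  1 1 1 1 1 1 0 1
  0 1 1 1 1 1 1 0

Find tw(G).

A width-3 tree decomposition is:
Bags: B1 = {b, f, g, h}  B2 = {b, d, g, h}  B3 = {b, c, g, h}  B4 = {c, e, g, h}  B5 = {a, b, d, g}
Tree: B1–B2, B1–B3, B3–B4, B2–B5
Every bag has size at most 4, so the width is 4 − 1 = 3 and tw(G) ≤ 3. For the lower bound, the 4 vertices {c, e, g, h} are pairwise adjacent, and any tree decomposition puts a clique entirely inside one bag — forcing width ≥ 3. Hence tw(G) = 3 exactly.

3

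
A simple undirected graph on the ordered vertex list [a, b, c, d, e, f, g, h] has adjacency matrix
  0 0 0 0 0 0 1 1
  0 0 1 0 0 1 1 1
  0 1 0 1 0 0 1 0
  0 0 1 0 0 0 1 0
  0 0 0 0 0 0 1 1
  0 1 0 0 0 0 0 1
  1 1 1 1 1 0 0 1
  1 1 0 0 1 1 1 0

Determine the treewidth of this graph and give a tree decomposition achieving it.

Treewidth 2.
Bags: B1 = {b, g, h}  B2 = {b, f, h}  B3 = {a, g, h}  B4 = {e, g, h}  B5 = {b, c, g}  B6 = {c, d, g}
Tree: B1–B2, B1–B3, B1–B4, B1–B5, B5–B6

Each bag holds 3 vertices, so the decomposition has width 2, which upper-bounds the treewidth. Conversely, {c, d, g} is a clique of size 3, and the vertices of any clique must share a bag in every tree decomposition; so some bag has ≥ 3 vertices and tw(G) ≥ 2. Combining the bounds, tw(G) = 2.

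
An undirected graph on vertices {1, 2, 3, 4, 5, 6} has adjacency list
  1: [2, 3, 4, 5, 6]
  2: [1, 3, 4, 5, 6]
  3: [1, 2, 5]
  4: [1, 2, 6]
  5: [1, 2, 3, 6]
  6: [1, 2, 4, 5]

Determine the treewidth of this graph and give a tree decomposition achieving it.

Treewidth 3.
One optimal decomposition is:
Bags: B1 = {1, 2, 4, 6}  B2 = {1, 2, 5, 6}  B3 = {1, 2, 3, 5}
Tree: B1–B2, B2–B3

Each bag holds 4 vertices, so the decomposition has width 3, which upper-bounds the treewidth. For the lower bound, the 4 vertices {1, 2, 4, 6} are pairwise adjacent, and any tree decomposition puts a clique entirely inside one bag — forcing width ≥ 3. Therefore the treewidth is 3.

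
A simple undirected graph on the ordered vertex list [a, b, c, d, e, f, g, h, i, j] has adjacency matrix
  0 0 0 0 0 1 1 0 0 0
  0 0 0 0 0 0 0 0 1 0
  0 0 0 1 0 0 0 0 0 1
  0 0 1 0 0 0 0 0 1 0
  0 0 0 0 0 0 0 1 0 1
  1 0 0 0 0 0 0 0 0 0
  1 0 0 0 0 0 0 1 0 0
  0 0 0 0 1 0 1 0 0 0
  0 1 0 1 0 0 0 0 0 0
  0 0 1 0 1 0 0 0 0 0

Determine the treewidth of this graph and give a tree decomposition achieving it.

Each bag holds 2 vertices, so the decomposition has width 1, which upper-bounds the treewidth. Any graph with an edge has treewidth ≥ 1, and G has the edge b–i. The upper and lower bounds meet at 1, so that is the treewidth.

Treewidth 1.
Bags: B1 = {b, i}  B2 = {d, i}  B3 = {c, d}  B4 = {c, j}  B5 = {e, j}  B6 = {e, h}  B7 = {g, h}  B8 = {a, g}  B9 = {a, f}
Tree: B1–B2, B2–B3, B3–B4, B4–B5, B5–B6, B6–B7, B7–B8, B8–B9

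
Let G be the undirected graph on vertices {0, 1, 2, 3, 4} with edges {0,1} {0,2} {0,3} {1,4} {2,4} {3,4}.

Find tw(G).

2

A width-2 tree decomposition is:
Bags: B1 = {0, 2, 4}  B2 = {0, 1, 4}  B3 = {0, 3, 4}
Tree: B1–B2, B2–B3
The largest bag has 3 vertices, giving width 2; this decomposition certifies tw(G) ≤ 2. For the lower bound, G contains the cycle 2–4–1–0–2, so G is not a forest; only forests have treewidth ≤ 1, hence tw(G) ≥ 2. Hence tw(G) = 2 exactly.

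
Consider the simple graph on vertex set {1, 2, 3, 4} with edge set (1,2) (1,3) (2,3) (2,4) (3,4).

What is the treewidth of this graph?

A width-2 tree decomposition is:
Bags: B1 = {1, 2, 3}  B2 = {2, 3, 4}
Tree: B1–B2
Each bag holds 3 vertices, so the decomposition has width 2, which upper-bounds the treewidth. For the lower bound, the 3 vertices {1, 2, 3} are pairwise adjacent, and any tree decomposition puts a clique entirely inside one bag — forcing width ≥ 2. Therefore the treewidth is 2.

2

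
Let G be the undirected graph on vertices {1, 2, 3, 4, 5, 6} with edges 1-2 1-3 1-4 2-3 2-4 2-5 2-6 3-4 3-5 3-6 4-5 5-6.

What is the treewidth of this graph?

A width-3 tree decomposition is:
Bags: B1 = {2, 3, 4, 5}  B2 = {2, 3, 5, 6}  B3 = {1, 2, 3, 4}
Tree: B1–B2, B1–B3
Every bag has size at most 4, so the width is 4 − 1 = 3 and tw(G) ≤ 3. On the other hand G contains the 4-clique {1, 2, 3, 4}. A clique must lie in a single bag of any decomposition, so no decomposition can have width below 3. Therefore the treewidth is 3.

3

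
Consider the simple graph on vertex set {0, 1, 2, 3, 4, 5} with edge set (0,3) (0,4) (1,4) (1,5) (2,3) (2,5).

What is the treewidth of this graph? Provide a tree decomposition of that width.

The largest bag has 3 vertices, giving width 2; this decomposition certifies tw(G) ≤ 2. Since 5–2–3–0–4–1–5 is a cycle in G, G is not acyclic. Forests are exactly the graphs of treewidth ≤ 1, so tw(G) ≥ 2. The upper and lower bounds meet at 2, so that is the treewidth.

Treewidth 2.
Bags: B1 = {2, 3, 5}  B2 = {0, 3, 5}  B3 = {0, 4, 5}  B4 = {1, 4, 5}
Tree: B1–B2, B2–B3, B3–B4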